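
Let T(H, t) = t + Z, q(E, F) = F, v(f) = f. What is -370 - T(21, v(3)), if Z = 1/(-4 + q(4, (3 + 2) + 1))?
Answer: -747/2 ≈ -373.50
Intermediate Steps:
Z = 1/2 (Z = 1/(-4 + ((3 + 2) + 1)) = 1/(-4 + (5 + 1)) = 1/(-4 + 6) = 1/2 ≈ 0.50000)
T(H, t) = 1/2 + t (T(H, t) = t + 1/2 = 1/2 + t)
-370 - T(21, v(3)) = -370 - (1/2 + 3) = -370 - 1*7/2 = -370 - 7/2 = -747/2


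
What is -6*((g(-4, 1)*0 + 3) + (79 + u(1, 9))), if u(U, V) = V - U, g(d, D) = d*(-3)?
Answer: -540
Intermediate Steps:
g(d, D) = -3*d
-6*((g(-4, 1)*0 + 3) + (79 + u(1, 9))) = -6*((-3*(-4)*0 + 3) + (79 + (9 - 1*1))) = -6*((12*0 + 3) + (79 + (9 - 1))) = -6*((0 + 3) + (79 + 8)) = -6*(3 + 87) = -6*90 = -540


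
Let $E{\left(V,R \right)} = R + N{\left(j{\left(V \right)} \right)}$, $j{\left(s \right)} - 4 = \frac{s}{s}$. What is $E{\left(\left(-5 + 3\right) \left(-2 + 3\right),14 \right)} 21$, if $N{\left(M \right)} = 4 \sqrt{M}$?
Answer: $294 + 84 \sqrt{5} \approx 481.83$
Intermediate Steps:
$j{\left(s \right)} = 5$ ($j{\left(s \right)} = 4 + \frac{s}{s} = 4 + 1 = 5$)
$E{\left(V,R \right)} = R + 4 \sqrt{5}$
$E{\left(\left(-5 + 3\right) \left(-2 + 3\right),14 \right)} 21 = \left(14 + 4 \sqrt{5}\right) 21 = 294 + 84 \sqrt{5}$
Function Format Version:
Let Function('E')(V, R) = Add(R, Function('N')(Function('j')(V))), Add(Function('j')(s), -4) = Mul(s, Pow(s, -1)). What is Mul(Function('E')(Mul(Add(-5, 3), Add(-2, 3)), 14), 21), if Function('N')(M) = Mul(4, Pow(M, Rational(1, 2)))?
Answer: Add(294, Mul(84, Pow(5, Rational(1, 2)))) ≈ 481.83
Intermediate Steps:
Function('j')(s) = 5 (Function('j')(s) = Add(4, Mul(s, Pow(s, -1))) = Add(4, 1) = 5)
Function('E')(V, R) = Add(R, Mul(4, Pow(5, Rational(1, 2))))
Mul(Function('E')(Mul(Add(-5, 3), Add(-2, 3)), 14), 21) = Mul(Add(14, Mul(4, Pow(5, Rational(1, 2)))), 21) = Add(294, Mul(84, Pow(5, Rational(1, 2))))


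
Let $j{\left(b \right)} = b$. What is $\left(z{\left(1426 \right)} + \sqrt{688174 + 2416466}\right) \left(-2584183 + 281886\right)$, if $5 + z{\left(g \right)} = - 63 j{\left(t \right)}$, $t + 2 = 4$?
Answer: $301600907 - 386785896 \sqrt{110} \approx -3.755 \cdot 10^{9}$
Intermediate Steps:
$t = 2$ ($t = -2 + 4 = 2$)
$z{\left(g \right)} = -131$ ($z{\left(g \right)} = -5 - 126 = -131$)
$\left(z{\left(1426 \right)} + \sqrt{688174 + 2416466}\right) \left(-2584183 + 281886\right) = \left(-131 + \sqrt{688174 + 2416466}\right) \left(-2584183 + 281886\right) = \left(-131 + \sqrt{3104640}\right) \left(-2302297\right) = \left(-131 + 168 \sqrt{110}\right) \left(-2302297\right) = 301600907 - 386785896 \sqrt{110}$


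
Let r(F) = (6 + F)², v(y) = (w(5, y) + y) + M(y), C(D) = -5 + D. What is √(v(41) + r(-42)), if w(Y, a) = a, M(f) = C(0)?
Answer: √1373 ≈ 37.054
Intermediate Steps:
M(f) = -5 (M(f) = -5 + 0 = -5)
v(y) = -5 + 2*y (v(y) = (y + y) - 5 = 2*y - 5 = -5 + 2*y)
√(v(41) + r(-42)) = √((-5 + 2*41) + (6 - 42)²) = √((-5 + 82) + (-36)²) = √(77 + 1296) = √1373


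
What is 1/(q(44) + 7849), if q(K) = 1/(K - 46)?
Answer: 2/15697 ≈ 0.00012741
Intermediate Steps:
q(K) = 1/(-46 + K)
1/(q(44) + 7849) = 1/(1/(-46 + 44) + 7849) = 1/(1/(-2) + 7849) = 1/(-½ + 7849) = 1/(15697/2) = 2/15697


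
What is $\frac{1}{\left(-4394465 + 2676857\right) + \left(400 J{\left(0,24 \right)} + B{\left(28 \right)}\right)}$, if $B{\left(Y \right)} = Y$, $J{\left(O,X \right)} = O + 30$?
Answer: $- \frac{1}{1705580} \approx -5.8631 \cdot 10^{-7}$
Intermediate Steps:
$J{\left(O,X \right)} = 30 + O$
$\frac{1}{\left(-4394465 + 2676857\right) + \left(400 J{\left(0,24 \right)} + B{\left(28 \right)}\right)} = \frac{1}{\left(-4394465 + 2676857\right) + \left(400 \left(30 + 0\right) + 28\right)} = \frac{1}{-1717608 + \left(400 \cdot 30 + 28\right)} = \frac{1}{-1717608 + \left(12000 + 28\right)} = \frac{1}{-1717608 + 12028} = \frac{1}{-1705580} = - \frac{1}{1705580}$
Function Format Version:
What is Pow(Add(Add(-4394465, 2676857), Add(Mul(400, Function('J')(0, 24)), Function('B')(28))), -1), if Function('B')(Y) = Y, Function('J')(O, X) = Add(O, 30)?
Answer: Rational(-1, 1705580) ≈ -5.8631e-7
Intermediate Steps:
Function('J')(O, X) = Add(30, O)
Pow(Add(Add(-4394465, 2676857), Add(Mul(400, Function('J')(0, 24)), Function('B')(28))), -1) = Pow(Add(Add(-4394465, 2676857), Add(Mul(400, Add(30, 0)), 28)), -1) = Pow(Add(-1717608, Add(Mul(400, 30), 28)), -1) = Pow(Add(-1717608, Add(12000, 28)), -1) = Pow(Add(-1717608, 12028), -1) = Pow(-1705580, -1) = Rational(-1, 1705580)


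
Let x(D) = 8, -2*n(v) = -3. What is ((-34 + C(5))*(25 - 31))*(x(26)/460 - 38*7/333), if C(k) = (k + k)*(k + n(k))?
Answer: 1855288/12765 ≈ 145.34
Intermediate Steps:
n(v) = 3/2 (n(v) = -1/2*(-3) = 3/2)
C(k) = 2*k*(3/2 + k) (C(k) = (k + k)*(k + 3/2) = (2*k)*(3/2 + k) = 2*k*(3/2 + k))
((-34 + C(5))*(25 - 31))*(x(26)/460 - 38*7/333) = ((-34 + 5*(3 + 2*5))*(25 - 31))*(8/460 - 38*7/333) = ((-34 + 5*(3 + 10))*(-6))*(8*(1/460) - 266*1/333) = ((-34 + 5*13)*(-6))*(2/115 - 266/333) = ((-34 + 65)*(-6))*(-29924/38295) = (31*(-6))*(-29924/38295) = -186*(-29924/38295) = 1855288/12765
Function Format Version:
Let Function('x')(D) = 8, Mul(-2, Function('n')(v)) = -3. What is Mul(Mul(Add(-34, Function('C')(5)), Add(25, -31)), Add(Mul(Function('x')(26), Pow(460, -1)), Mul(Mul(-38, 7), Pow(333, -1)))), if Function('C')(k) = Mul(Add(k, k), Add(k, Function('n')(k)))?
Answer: Rational(1855288, 12765) ≈ 145.34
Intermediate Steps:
Function('n')(v) = Rational(3, 2) (Function('n')(v) = Mul(Rational(-1, 2), -3) = Rational(3, 2))
Function('C')(k) = Mul(2, k, Add(Rational(3, 2), k)) (Function('C')(k) = Mul(Add(k, k), Add(k, Rational(3, 2))) = Mul(Mul(2, k), Add(Rational(3, 2), k)) = Mul(2, k, Add(Rational(3, 2), k)))
Mul(Mul(Add(-34, Function('C')(5)), Add(25, -31)), Add(Mul(Function('x')(26), Pow(460, -1)), Mul(Mul(-38, 7), Pow(333, -1)))) = Mul(Mul(Add(-34, Mul(5, Add(3, Mul(2, 5)))), Add(25, -31)), Add(Mul(8, Pow(460, -1)), Mul(Mul(-38, 7), Pow(333, -1)))) = Mul(Mul(Add(-34, Mul(5, Add(3, 10))), -6), Add(Mul(8, Rational(1, 460)), Mul(-266, Rational(1, 333)))) = Mul(Mul(Add(-34, Mul(5, 13)), -6), Add(Rational(2, 115), Rational(-266, 333))) = Mul(Mul(Add(-34, 65), -6), Rational(-29924, 38295)) = Mul(Mul(31, -6), Rational(-29924, 38295)) = Mul(-186, Rational(-29924, 38295)) = Rational(1855288, 12765)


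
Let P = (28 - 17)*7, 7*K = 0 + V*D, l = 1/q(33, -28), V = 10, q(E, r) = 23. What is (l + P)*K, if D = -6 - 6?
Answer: -212640/161 ≈ -1320.7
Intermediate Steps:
D = -12
l = 1/23 ≈ 0.043478
K = -120/7 (K = (0 + 10*(-12))/7 = (0 - 120)/7 = (⅐)*(-120) = -120/7 ≈ -17.143)
P = 77 (P = 11*7 = 77)
(l + P)*K = (1/23 + 77)*(-120/7) = (1772/23)*(-120/7) = -212640/161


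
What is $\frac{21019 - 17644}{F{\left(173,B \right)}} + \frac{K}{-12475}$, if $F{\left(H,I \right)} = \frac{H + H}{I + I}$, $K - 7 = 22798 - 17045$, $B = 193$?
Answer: $\frac{1624981329}{431635} \approx 3764.7$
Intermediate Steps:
$K = 5760$ ($K = 7 + \left(22798 - 17045\right) = 7 + 5753 = 5760$)
$F{\left(H,I \right)} = \frac{H}{I}$ ($F{\left(H,I \right)} = \frac{2 H}{2 I} = 2 H \frac{1}{2 I} = \frac{H}{I}$)
$\frac{21019 - 17644}{F{\left(173,B \right)}} + \frac{K}{-12475} = \frac{21019 - 17644}{173 \cdot \frac{1}{193}} + \frac{5760}{-12475} = \frac{21019 - 17644}{173 \cdot \frac{1}{193}} + 5760 \left(- \frac{1}{12475}\right) = \frac{3375}{\frac{173}{193}} - \frac{1152}{2495} = 3375 \cdot \frac{193}{173} - \frac{1152}{2495} = \frac{651375}{173} - \frac{1152}{2495} = \frac{1624981329}{431635}$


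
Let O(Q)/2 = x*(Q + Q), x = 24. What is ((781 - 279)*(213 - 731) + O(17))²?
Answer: 66772627216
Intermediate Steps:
O(Q) = 96*Q (O(Q) = 2*(24*(Q + Q)) = 2*(24*(2*Q)) = 2*(48*Q) = 96*Q)
((781 - 279)*(213 - 731) + O(17))² = ((781 - 279)*(213 - 731) + 96*17)² = (502*(-518) + 1632)² = (-260036 + 1632)² = (-258404)² = 66772627216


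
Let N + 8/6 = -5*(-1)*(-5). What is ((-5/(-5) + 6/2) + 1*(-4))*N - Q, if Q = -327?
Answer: 327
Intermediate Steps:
N = -79/3 (N = -4/3 - 5*(-1)*(-5) = -4/3 + 5*(-5) = -4/3 - 25 = -79/3 ≈ -26.333)
((-5/(-5) + 6/2) + 1*(-4))*N - Q = ((-5/(-5) + 6/2) + 1*(-4))*(-79/3) - 1*(-327) = ((-5*(-⅕) + 6*(½)) - 4)*(-79/3) + 327 = ((1 + 3) - 4)*(-79/3) + 327 = (4 - 4)*(-79/3) + 327 = 0*(-79/3) + 327 = 0 + 327 = 327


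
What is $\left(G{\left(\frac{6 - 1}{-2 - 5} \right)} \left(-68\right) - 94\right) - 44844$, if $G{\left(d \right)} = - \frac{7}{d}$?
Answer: $- \frac{228022}{5} \approx -45604.0$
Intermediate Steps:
$\left(G{\left(\frac{6 - 1}{-2 - 5} \right)} \left(-68\right) - 94\right) - 44844 = \left(- \frac{7}{\left(6 - 1\right) \frac{1}{-2 - 5}} \left(-68\right) - 94\right) - 44844 = \left(- \frac{7}{5 \frac{1}{-7}} \left(-68\right) - 94\right) - 44844 = \left(- \frac{7}{5 \left(- \frac{1}{7}\right)} \left(-68\right) - 94\right) - 44844 = \left(- \frac{7}{- \frac{5}{7}} \left(-68\right) - 94\right) - 44844 = \left(\left(-7\right) \left(- \frac{7}{5}\right) \left(-68\right) - 94\right) - 44844 = \left(\frac{49}{5} \left(-68\right) - 94\right) - 44844 = \left(- \frac{3332}{5} - 94\right) - 44844 = - \frac{3802}{5} - 44844 = - \frac{228022}{5}$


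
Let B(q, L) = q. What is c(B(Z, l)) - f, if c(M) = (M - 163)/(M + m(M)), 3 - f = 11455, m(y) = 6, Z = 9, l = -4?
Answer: 171626/15 ≈ 11442.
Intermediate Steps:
f = -11452 (f = 3 - 1*11455 = 3 - 11455 = -11452)
c(M) = (-163 + M)/(6 + M) (c(M) = (M - 163)/(M + 6) = (-163 + M)/(6 + M))
c(B(Z, l)) - f = (-163 + 9)/(6 + 9) - 1*(-11452) = -154/15 + 11452 = 171626/15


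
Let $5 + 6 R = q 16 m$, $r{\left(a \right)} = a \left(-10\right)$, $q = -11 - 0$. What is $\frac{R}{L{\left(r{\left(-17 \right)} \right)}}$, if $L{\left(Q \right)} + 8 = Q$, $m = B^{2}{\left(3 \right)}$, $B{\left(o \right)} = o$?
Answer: $- \frac{1589}{972} \approx -1.6348$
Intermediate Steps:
$q = -11$ ($q = -11 + 0 = -11$)
$m = 9$ ($m = 3^{2} = 9$)
$r{\left(a \right)} = - 10 a$
$L{\left(Q \right)} = -8 + Q$
$R = - \frac{1589}{6}$ ($R = - \frac{5}{6} + \frac{\left(-11\right) 16 \cdot 9}{6} = - \frac{5}{6} + \frac{\left(-176\right) 9}{6} = - \frac{5}{6} + \frac{1}{6} \left(-1584\right) = - \frac{5}{6} - 264 = - \frac{1589}{6} \approx -264.83$)
$\frac{R}{L{\left(r{\left(-17 \right)} \right)}} = - \frac{1589}{6 \left(-8 - -170\right)} = - \frac{1589}{6 \left(-8 + 170\right)} = - \frac{1589}{6 \cdot 162} = \left(- \frac{1589}{6}\right) \frac{1}{162} = - \frac{1589}{972}$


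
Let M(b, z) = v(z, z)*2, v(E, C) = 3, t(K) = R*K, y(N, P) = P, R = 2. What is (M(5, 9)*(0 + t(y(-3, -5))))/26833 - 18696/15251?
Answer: -502584828/409230083 ≈ -1.2281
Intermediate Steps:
t(K) = 2*K
M(b, z) = 6 (M(b, z) = 3*2 = 6)
(M(5, 9)*(0 + t(y(-3, -5))))/26833 - 18696/15251 = (6*(0 + 2*(-5)))/26833 - 18696/15251 = (6*(0 - 10))*(1/26833) - 18696*1/15251 = (6*(-10))*(1/26833) - 18696/15251 = -60*1/26833 - 18696/15251 = -60/26833 - 18696/15251 = -502584828/409230083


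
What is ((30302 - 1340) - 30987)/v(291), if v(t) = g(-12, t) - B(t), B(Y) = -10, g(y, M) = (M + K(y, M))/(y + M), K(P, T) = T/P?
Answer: -2259900/12227 ≈ -184.83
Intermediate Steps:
g(y, M) = (M + M/y)/(M + y) (g(y, M) = (M + M/y)/(y + M) = (M + M/y)/(M + y))
v(t) = 10 + 11*t/(12*(-12 + t)) (v(t) = t*(1 - 12)/(-12*(t - 12)) - 1*(-10) = t*(-1/12)*(-11)/(-12 + t) + 10 = 11*t/(12*(-12 + t)) + 10 = 10 + 11*t/(12*(-12 + t)))
((30302 - 1340) - 30987)/v(291) = ((30302 - 1340) - 30987)/(((-1440 + 131*291)/(12*(-12 + 291)))) = (28962 - 30987)/(((1/12)*(-1440 + 38121)/279)) = -2025/((1/12)*(1/279)*36681) = -2025/12227/1116 = -2025*1116/12227 = -2259900/12227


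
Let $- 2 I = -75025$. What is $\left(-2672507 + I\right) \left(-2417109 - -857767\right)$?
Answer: $4108857593619$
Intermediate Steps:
$I = \frac{75025}{2}$ ($I = \left(- \frac{1}{2}\right) \left(-75025\right) = \frac{75025}{2} \approx 37513.0$)
$\left(-2672507 + I\right) \left(-2417109 - -857767\right) = \left(-2672507 + \frac{75025}{2}\right) \left(-2417109 - -857767\right) = - \frac{5269989 \left(-2417109 + \left(-1264748 + 2122515\right)\right)}{2} = - \frac{5269989 \left(-2417109 + 857767\right)}{2} = \left(- \frac{5269989}{2}\right) \left(-1559342\right) = 4108857593619$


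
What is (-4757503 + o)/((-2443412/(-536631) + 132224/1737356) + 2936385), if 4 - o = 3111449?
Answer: -1834092605003781732/684413025045007969 ≈ -2.6798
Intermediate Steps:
o = -3111445 (o = 4 - 1*3111449 = 4 - 3111449 = -3111445)
(-4757503 + o)/((-2443412/(-536631) + 132224/1737356) + 2936385) = (-4757503 - 3111445)/((-2443412/(-536631) + 132224/1737356) + 2936385) = -7868948/((-2443412*(-1/536631) + 132224*(1/1737356)) + 2936385) = -7868948/((2443412/536631 + 33056/434339) + 2936385) = -7868948/(1079007999004/233079771909 + 2936385) = -7868948/684413025045007969/233079771909 = -7868948*233079771909/684413025045007969 = -1834092605003781732/684413025045007969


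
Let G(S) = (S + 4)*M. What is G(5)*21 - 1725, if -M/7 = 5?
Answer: -8340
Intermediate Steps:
M = -35 (M = -7*5 = -35)
G(S) = -140 - 35*S (G(S) = (S + 4)*(-35) = (4 + S)*(-35) = -140 - 35*S)
G(5)*21 - 1725 = (-140 - 35*5)*21 - 1725 = (-140 - 175)*21 - 1725 = -315*21 - 1725 = -6615 - 1725 = -8340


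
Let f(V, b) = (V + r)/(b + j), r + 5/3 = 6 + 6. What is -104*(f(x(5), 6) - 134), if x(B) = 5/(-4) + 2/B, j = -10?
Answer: 425477/30 ≈ 14183.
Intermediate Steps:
x(B) = -5/4 + 2/B (x(B) = 5*(-1/4) + 2/B = -5/4 + 2/B)
r = 31/3 (r = -5/3 + (6 + 6) = -5/3 + 12 = 31/3 ≈ 10.333)
f(V, b) = (31/3 + V)/(-10 + b) (f(V, b) = (V + 31/3)/(b - 10) = (31/3 + V)/(-10 + b))
-104*(f(x(5), 6) - 134) = -104*((31/3 + (-5/4 + 2/5))/(-10 + 6) - 134) = -104*((31/3 + (-5/4 + 2*(1/5)))/(-4) - 134) = -104*(-(31/3 + (-5/4 + 2/5))/4 - 134) = -104*(-(31/3 - 17/20)/4 - 134) = -104*(-1/4*569/60 - 134) = -104*(-569/240 - 134) = -104*(-32729/240) = 425477/30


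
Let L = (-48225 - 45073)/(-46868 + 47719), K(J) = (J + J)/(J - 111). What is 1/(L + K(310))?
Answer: -169349/18038682 ≈ -0.0093881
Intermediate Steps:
K(J) = 2*J/(-111 + J) (K(J) = (2*J)/(-111 + J) = 2*J/(-111 + J))
L = -93298/851 ≈ -109.63
1/(L + K(310)) = 1/(-93298/851 + 2*310/(-111 + 310)) = 1/(-93298/851 + 2*310/199) = 1/(-93298/851 + 2*310*(1/199)) = 1/(-93298/851 + 620/199) = 1/(-18038682/169349) = -169349/18038682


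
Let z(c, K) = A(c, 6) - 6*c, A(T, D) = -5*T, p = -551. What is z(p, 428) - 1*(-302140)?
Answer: 308201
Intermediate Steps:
z(c, K) = -11*c (z(c, K) = -5*c - 6*c = -11*c)
z(p, 428) - 1*(-302140) = -11*(-551) - 1*(-302140) = 6061 + 302140 = 308201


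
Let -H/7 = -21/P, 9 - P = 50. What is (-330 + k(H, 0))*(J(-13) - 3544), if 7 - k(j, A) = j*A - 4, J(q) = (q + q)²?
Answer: 914892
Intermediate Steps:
P = -41 (P = 9 - 1*50 = 9 - 50 = -41)
H = -147/41 (H = -(-147)/(-41) = -(-147)*(-1)/41 = -7*21/41 = -147/41 ≈ -3.5854)
J(q) = 4*q² (J(q) = (2*q)² = 4*q²)
k(j, A) = 11 - A*j (k(j, A) = 7 - (j*A - 4) = 7 - (A*j - 4) = 7 - (-4 + A*j) = 7 + (4 - A*j) = 11 - A*j)
(-330 + k(H, 0))*(J(-13) - 3544) = (-330 + (11 - 1*0*(-147/41)))*(4*(-13)² - 3544) = (-330 + (11 + 0))*(4*169 - 3544) = (-330 + 11)*(676 - 3544) = -319*(-2868) = 914892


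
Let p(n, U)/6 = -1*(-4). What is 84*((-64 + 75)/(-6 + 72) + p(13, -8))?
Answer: 2030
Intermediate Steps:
p(n, U) = 24 (p(n, U) = 6*(-1*(-4)) = 6*4 = 24)
84*((-64 + 75)/(-6 + 72) + p(13, -8)) = 84*((-64 + 75)/(-6 + 72) + 24) = 84*(11/66 + 24) = 84*(11*(1/66) + 24) = 84*(⅙ + 24) = 84*(145/6) = 2030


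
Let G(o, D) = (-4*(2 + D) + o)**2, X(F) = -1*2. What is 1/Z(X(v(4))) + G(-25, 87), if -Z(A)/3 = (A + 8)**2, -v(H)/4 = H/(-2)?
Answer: 15677387/108 ≈ 1.4516e+5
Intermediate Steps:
v(H) = 2*H (v(H) = -4*H/(-2) = -4*H*(-1)/2 = -(-2)*H = 2*H)
X(F) = -2
Z(A) = -3*(8 + A)**2 (Z(A) = -3*(A + 8)**2 = -3*(8 + A)**2)
G(o, D) = (-8 + o - 4*D)**2 (G(o, D) = ((-8 - 4*D) + o)**2 = (-8 + o - 4*D)**2)
1/Z(X(v(4))) + G(-25, 87) = 1/(-3*(8 - 2)**2) + (8 - 1*(-25) + 4*87)**2 = 1/(-3*6**2) + (8 + 25 + 348)**2 = 1/(-3*36) + 381**2 = 1/(-108) + 145161 = -1/108 + 145161 = 15677387/108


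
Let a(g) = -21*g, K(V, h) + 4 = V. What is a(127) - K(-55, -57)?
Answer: -2608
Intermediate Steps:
K(V, h) = -4 + V
a(127) - K(-55, -57) = -21*127 - (-4 - 55) = -2667 - 1*(-59) = -2667 + 59 = -2608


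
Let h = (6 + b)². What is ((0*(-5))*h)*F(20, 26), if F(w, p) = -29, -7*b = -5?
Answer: 0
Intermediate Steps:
b = 5/7 (b = -⅐*(-5) = 5/7 ≈ 0.71429)
h = 2209/49 (h = (6 + 5/7)² = (47/7)² = 2209/49 ≈ 45.082)
((0*(-5))*h)*F(20, 26) = ((0*(-5))*(2209/49))*(-29) = (0*(2209/49))*(-29) = 0*(-29) = 0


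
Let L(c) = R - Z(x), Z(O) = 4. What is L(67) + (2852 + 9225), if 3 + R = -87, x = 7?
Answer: 11983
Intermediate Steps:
R = -90 (R = -3 - 87 = -90)
L(c) = -94 (L(c) = -90 - 1*4 = -90 - 4 = -94)
L(67) + (2852 + 9225) = -94 + (2852 + 9225) = -94 + 12077 = 11983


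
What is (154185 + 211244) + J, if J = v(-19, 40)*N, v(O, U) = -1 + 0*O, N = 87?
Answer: 365342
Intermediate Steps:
v(O, U) = -1 (v(O, U) = -1 + 0 = -1)
J = -87 (J = -1*87 = -87)
(154185 + 211244) + J = (154185 + 211244) - 87 = 365429 - 87 = 365342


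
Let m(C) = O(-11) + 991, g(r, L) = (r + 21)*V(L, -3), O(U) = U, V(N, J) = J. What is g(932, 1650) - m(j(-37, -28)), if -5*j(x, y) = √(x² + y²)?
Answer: -3839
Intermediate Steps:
g(r, L) = -63 - 3*r (g(r, L) = (r + 21)*(-3) = (21 + r)*(-3) = -63 - 3*r)
j(x, y) = -√(x² + y²)/5
m(C) = 980 (m(C) = -11 + 991 = 980)
g(932, 1650) - m(j(-37, -28)) = (-63 - 3*932) - 1*980 = (-63 - 2796) - 980 = -2859 - 980 = -3839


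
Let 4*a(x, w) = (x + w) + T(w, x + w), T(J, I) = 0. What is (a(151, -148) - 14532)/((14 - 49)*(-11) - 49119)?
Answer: 58125/194936 ≈ 0.29817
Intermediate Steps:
a(x, w) = w/4 + x/4 (a(x, w) = ((x + w) + 0)/4 = ((w + x) + 0)/4 = (w + x)/4 = w/4 + x/4)
(a(151, -148) - 14532)/((14 - 49)*(-11) - 49119) = (((¼)*(-148) + (¼)*151) - 14532)/((14 - 49)*(-11) - 49119) = ((-37 + 151/4) - 14532)/(-35*(-11) - 49119) = (¾ - 14532)/(385 - 49119) = -58125/4/(-48734) = -58125/4*(-1/48734) = 58125/194936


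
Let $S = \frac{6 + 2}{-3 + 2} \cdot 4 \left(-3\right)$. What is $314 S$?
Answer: $30144$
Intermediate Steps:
$S = 96$ ($S = \frac{8}{-1} \cdot 4 \left(-3\right) = 8 \left(-1\right) 4 \left(-3\right) = \left(-8\right) 4 \left(-3\right) = \left(-32\right) \left(-3\right) = 96$)
$314 S = 314 \cdot 96 = 30144$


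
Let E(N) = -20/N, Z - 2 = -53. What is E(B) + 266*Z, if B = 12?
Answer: -40703/3 ≈ -13568.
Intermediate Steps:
Z = -51 (Z = 2 - 53 = -51)
E(B) + 266*Z = -20/12 + 266*(-51) = -20*1/12 - 13566 = -5/3 - 13566 = -40703/3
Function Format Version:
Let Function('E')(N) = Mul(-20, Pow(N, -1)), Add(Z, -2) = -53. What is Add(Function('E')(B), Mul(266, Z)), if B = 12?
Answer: Rational(-40703, 3) ≈ -13568.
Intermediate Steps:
Z = -51 (Z = Add(2, -53) = -51)
Add(Function('E')(B), Mul(266, Z)) = Add(Mul(-20, Pow(12, -1)), Mul(266, -51)) = Add(Mul(-20, Rational(1, 12)), -13566) = Add(Rational(-5, 3), -13566) = Rational(-40703, 3)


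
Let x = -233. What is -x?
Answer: 233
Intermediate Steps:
-x = -1*(-233) = 233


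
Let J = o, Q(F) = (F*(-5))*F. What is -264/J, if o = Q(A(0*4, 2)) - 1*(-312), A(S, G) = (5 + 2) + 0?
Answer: -264/67 ≈ -3.9403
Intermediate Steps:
A(S, G) = 7 (A(S, G) = 7 + 0 = 7)
Q(F) = -5*F² (Q(F) = (-5*F)*F = -5*F²)
o = 67 (o = -5*7² - 1*(-312) = -5*49 + 312 = -245 + 312 = 67)
J = 67
-264/J = -264/67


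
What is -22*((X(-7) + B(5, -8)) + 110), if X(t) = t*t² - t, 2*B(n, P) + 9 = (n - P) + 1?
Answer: 4917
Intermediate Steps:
B(n, P) = -4 + n/2 - P/2 (B(n, P) = -9/2 + ((n - P) + 1)/2 = -9/2 + (1 + n - P)/2 = -9/2 + (½ + n/2 - P/2) = -4 + n/2 - P/2)
X(t) = t³ - t
-22*((X(-7) + B(5, -8)) + 110) = -22*((((-7)³ - 1*(-7)) + (-4 + (½)*5 - ½*(-8))) + 110) = -22*(((-343 + 7) + (-4 + 5/2 + 4)) + 110) = -22*((-336 + 5/2) + 110) = -22*(-667/2 + 110) = -22*(-447/2) = 4917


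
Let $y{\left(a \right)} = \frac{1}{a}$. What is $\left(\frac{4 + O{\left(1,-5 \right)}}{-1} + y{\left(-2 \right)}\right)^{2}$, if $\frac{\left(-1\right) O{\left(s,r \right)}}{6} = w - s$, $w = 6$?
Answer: $\frac{2601}{4} \approx 650.25$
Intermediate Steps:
$O{\left(s,r \right)} = -36 + 6 s$ ($O{\left(s,r \right)} = - 6 \left(6 - s\right) = -36 + 6 s$)
$\left(\frac{4 + O{\left(1,-5 \right)}}{-1} + y{\left(-2 \right)}\right)^{2} = \left(\frac{4 + \left(-36 + 6 \cdot 1\right)}{-1} + \frac{1}{-2}\right)^{2} = \left(- (4 + \left(-36 + 6\right)) - \frac{1}{2}\right)^{2} = \left(- (4 - 30) - \frac{1}{2}\right)^{2} = \left(\left(-1\right) \left(-26\right) - \frac{1}{2}\right)^{2} = \left(26 - \frac{1}{2}\right)^{2} = \left(\frac{51}{2}\right)^{2} = \frac{2601}{4}$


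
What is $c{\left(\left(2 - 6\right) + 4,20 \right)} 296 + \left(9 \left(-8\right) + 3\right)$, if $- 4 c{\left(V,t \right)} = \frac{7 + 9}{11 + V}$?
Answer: $- \frac{1943}{11} \approx -176.64$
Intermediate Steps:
$c{\left(V,t \right)} = - \frac{4}{11 + V}$ ($c{\left(V,t \right)} = - \frac{\left(7 + 9\right) \frac{1}{11 + V}}{4} = - \frac{16 \frac{1}{11 + V}}{4} = - \frac{4}{11 + V}$)
$c{\left(\left(2 - 6\right) + 4,20 \right)} 296 + \left(9 \left(-8\right) + 3\right) = - \frac{4}{11 + \left(\left(2 - 6\right) + 4\right)} 296 + \left(9 \left(-8\right) + 3\right) = - \frac{4}{11 + \left(-4 + 4\right)} 296 + \left(-72 + 3\right) = - \frac{4}{11 + 0} \cdot 296 - 69 = - \frac{4}{11} \cdot 296 - 69 = \left(-4\right) \frac{1}{11} \cdot 296 - 69 = \left(- \frac{4}{11}\right) 296 - 69 = - \frac{1184}{11} - 69 = - \frac{1943}{11}$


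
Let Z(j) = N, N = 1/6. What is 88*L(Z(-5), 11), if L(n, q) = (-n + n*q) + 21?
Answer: 5984/3 ≈ 1994.7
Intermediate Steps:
N = ⅙ ≈ 0.16667
Z(j) = ⅙
L(n, q) = 21 - n + n*q
88*L(Z(-5), 11) = 88*(21 - 1*⅙ + (⅙)*11) = 88*(21 - ⅙ + 11/6) = 88*(68/3) = 5984/3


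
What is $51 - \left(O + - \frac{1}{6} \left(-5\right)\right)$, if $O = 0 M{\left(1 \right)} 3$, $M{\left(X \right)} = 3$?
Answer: $\frac{301}{6} \approx 50.167$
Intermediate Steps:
$O = 0$ ($O = 0 \cdot 3 \cdot 3 = 0 \cdot 3 = 0$)
$51 - \left(O + - \frac{1}{6} \left(-5\right)\right) = 51 - \left(0 + - \frac{1}{6} \left(-5\right)\right) = 51 - \left(0 + \left(-1\right) \frac{1}{6} \left(-5\right)\right) = 51 - \left(0 - - \frac{5}{6}\right) = 51 - \left(0 + \frac{5}{6}\right) = 51 - \frac{5}{6} = \frac{301}{6}$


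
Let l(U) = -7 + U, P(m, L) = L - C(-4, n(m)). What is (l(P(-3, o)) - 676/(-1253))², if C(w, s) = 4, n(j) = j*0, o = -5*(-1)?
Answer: 46812964/1570009 ≈ 29.817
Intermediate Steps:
o = 5
n(j) = 0
P(m, L) = -4 + L (P(m, L) = L - 1*4 = L - 4 = -4 + L)
(l(P(-3, o)) - 676/(-1253))² = ((-7 + (-4 + 5)) - 676/(-1253))² = ((-7 + 1) - 676*(-1/1253))² = (-6 + 676/1253)² = (-6842/1253)² = 46812964/1570009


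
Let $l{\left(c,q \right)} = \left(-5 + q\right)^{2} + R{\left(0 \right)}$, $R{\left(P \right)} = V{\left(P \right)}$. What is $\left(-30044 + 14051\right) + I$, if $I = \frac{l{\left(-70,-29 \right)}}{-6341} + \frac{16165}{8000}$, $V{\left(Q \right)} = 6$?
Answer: $- \frac{162239939547}{10145600} \approx -15991.0$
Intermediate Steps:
$R{\left(P \right)} = 6$
$l{\left(c,q \right)} = 6 + \left(-5 + q\right)^{2}$ ($l{\left(c,q \right)} = \left(-5 + q\right)^{2} + 6 = 6 + \left(-5 + q\right)^{2}$)
$I = \frac{18641253}{10145600}$ ($I = \frac{6 + \left(-5 - 29\right)^{2}}{-6341} + \frac{16165}{8000} = \left(6 + \left(-34\right)^{2}\right) \left(- \frac{1}{6341}\right) + 16165 \cdot \frac{1}{8000} = \left(6 + 1156\right) \left(- \frac{1}{6341}\right) + \frac{3233}{1600} = 1162 \left(- \frac{1}{6341}\right) + \frac{3233}{1600} = - \frac{1162}{6341} + \frac{3233}{1600} = \frac{18641253}{10145600} \approx 1.8374$)
$\left(-30044 + 14051\right) + I = \left(-30044 + 14051\right) + \frac{18641253}{10145600} = -15993 + \frac{18641253}{10145600} = - \frac{162239939547}{10145600}$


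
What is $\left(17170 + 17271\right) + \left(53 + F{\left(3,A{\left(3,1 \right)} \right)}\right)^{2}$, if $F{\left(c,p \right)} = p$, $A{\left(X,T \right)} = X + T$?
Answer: $37690$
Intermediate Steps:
$A{\left(X,T \right)} = T + X$
$\left(17170 + 17271\right) + \left(53 + F{\left(3,A{\left(3,1 \right)} \right)}\right)^{2} = \left(17170 + 17271\right) + \left(53 + \left(1 + 3\right)\right)^{2} = 34441 + \left(53 + 4\right)^{2} = 34441 + 57^{2} = 34441 + 3249 = 37690$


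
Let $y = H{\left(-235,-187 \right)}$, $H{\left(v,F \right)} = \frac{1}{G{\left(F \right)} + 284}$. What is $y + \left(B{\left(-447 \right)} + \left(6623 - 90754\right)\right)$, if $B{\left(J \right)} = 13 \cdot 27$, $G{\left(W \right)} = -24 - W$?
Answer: $- \frac{37449659}{447} \approx -83780.0$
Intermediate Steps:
$B{\left(J \right)} = 351$
$H{\left(v,F \right)} = \frac{1}{260 - F}$ ($H{\left(v,F \right)} = \frac{1}{\left(-24 - F\right) + 284} = \frac{1}{260 - F}$)
$y = \frac{1}{447}$ ($y = - \frac{1}{-260 - 187} = - \frac{1}{-447} = \left(-1\right) \left(- \frac{1}{447}\right) = \frac{1}{447} \approx 0.0022371$)
$y + \left(B{\left(-447 \right)} + \left(6623 - 90754\right)\right) = \frac{1}{447} + \left(351 + \left(6623 - 90754\right)\right) = \frac{1}{447} + \left(351 - 84131\right) = \frac{1}{447} - 83780 = - \frac{37449659}{447}$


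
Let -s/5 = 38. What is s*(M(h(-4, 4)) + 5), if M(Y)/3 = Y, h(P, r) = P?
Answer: 1330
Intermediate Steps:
s = -190 (s = -5*38 = -190)
M(Y) = 3*Y
s*(M(h(-4, 4)) + 5) = -190*(3*(-4) + 5) = -190*(-12 + 5) = -190*(-7) = 1330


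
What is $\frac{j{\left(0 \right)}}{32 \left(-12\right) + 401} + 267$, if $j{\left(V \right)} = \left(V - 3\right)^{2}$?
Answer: $\frac{4548}{17} \approx 267.53$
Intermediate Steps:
$j{\left(V \right)} = \left(-3 + V\right)^{2}$
$\frac{j{\left(0 \right)}}{32 \left(-12\right) + 401} + 267 = \frac{\left(-3 + 0\right)^{2}}{32 \left(-12\right) + 401} + 267 = \frac{\left(-3\right)^{2}}{-384 + 401} + 267 = \frac{9}{17} + 267 = \frac{4548}{17}$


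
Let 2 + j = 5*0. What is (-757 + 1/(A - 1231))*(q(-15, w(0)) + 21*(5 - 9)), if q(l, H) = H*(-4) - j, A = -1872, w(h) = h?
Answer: 192615704/3103 ≈ 62074.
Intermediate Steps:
j = -2 (j = -2 + 5*0 = -2 + 0 = -2)
q(l, H) = 2 - 4*H (q(l, H) = H*(-4) - 1*(-2) = -4*H + 2 = 2 - 4*H)
(-757 + 1/(A - 1231))*(q(-15, w(0)) + 21*(5 - 9)) = (-757 + 1/(-1872 - 1231))*((2 - 4*0) + 21*(5 - 9)) = (-757 + 1/(-3103))*((2 + 0) + 21*(-4)) = (-757 - 1/3103)*(2 - 84) = -2348972/3103*(-82) = 192615704/3103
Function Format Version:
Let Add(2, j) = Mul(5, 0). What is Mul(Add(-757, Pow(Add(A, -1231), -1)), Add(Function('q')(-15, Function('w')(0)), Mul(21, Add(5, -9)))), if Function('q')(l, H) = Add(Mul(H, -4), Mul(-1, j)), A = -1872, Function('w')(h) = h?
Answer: Rational(192615704, 3103) ≈ 62074.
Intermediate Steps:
j = -2 (j = Add(-2, Mul(5, 0)) = Add(-2, 0) = -2)
Function('q')(l, H) = Add(2, Mul(-4, H)) (Function('q')(l, H) = Add(Mul(H, -4), Mul(-1, -2)) = Add(Mul(-4, H), 2) = Add(2, Mul(-4, H)))
Mul(Add(-757, Pow(Add(A, -1231), -1)), Add(Function('q')(-15, Function('w')(0)), Mul(21, Add(5, -9)))) = Mul(Add(-757, Pow(Add(-1872, -1231), -1)), Add(Add(2, Mul(-4, 0)), Mul(21, Add(5, -9)))) = Mul(Add(-757, Pow(-3103, -1)), Add(Add(2, 0), Mul(21, -4))) = Mul(Add(-757, Rational(-1, 3103)), Add(2, -84)) = Mul(Rational(-2348972, 3103), -82) = Rational(192615704, 3103)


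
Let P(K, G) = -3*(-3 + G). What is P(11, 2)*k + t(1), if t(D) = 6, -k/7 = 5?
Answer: -99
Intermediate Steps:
k = -35 (k = -7*5 = -35)
P(K, G) = 9 - 3*G
P(11, 2)*k + t(1) = (9 - 3*2)*(-35) + 6 = (9 - 6)*(-35) + 6 = 3*(-35) + 6 = -105 + 6 = -99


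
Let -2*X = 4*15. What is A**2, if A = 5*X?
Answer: 22500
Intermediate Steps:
X = -30 (X = -2*15 = -1/2*60 = -30)
A = -150 (A = 5*(-30) = -150)
A**2 = (-150)**2 = 22500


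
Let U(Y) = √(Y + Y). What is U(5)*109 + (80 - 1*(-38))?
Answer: 118 + 109*√10 ≈ 462.69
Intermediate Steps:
U(Y) = √2*√Y (U(Y) = √(2*Y) = √2*√Y)
U(5)*109 + (80 - 1*(-38)) = (√2*√5)*109 + (80 - 1*(-38)) = √10*109 + (80 + 38) = 109*√10 + 118 = 118 + 109*√10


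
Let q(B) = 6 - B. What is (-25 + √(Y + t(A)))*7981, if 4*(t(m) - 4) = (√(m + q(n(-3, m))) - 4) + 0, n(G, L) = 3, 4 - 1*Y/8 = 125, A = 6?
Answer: -199525 + 7981*I*√3857/2 ≈ -1.9953e+5 + 2.4783e+5*I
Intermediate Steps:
Y = -968 (Y = 32 - 8*125 = 32 - 1000 = -968)
t(m) = 3 + √(3 + m)/4 (t(m) = 4 + ((√(m + (6 - 1*3)) - 4) + 0)/4 = 4 + ((√(m + (6 - 3)) - 4) + 0)/4 = 4 + ((√(m + 3) - 4) + 0)/4 = 4 + ((√(3 + m) - 4) + 0)/4 = 4 + ((-4 + √(3 + m)) + 0)/4 = 4 + (-4 + √(3 + m))/4 = 4 + (-1 + √(3 + m)/4) = 3 + √(3 + m)/4)
(-25 + √(Y + t(A)))*7981 = (-25 + √(-968 + (3 + √(3 + 6)/4)))*7981 = (-25 + √(-968 + (3 + √9/4)))*7981 = (-25 + √(-968 + (3 + (¼)*3)))*7981 = (-25 + √(-968 + (3 + ¾)))*7981 = (-25 + √(-968 + 15/4))*7981 = (-25 + √(-3857/4))*7981 = (-25 + I*√3857/2)*7981 = -199525 + 7981*I*√3857/2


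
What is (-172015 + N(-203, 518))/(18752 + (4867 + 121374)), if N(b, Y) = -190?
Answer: -172205/144993 ≈ -1.1877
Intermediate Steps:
(-172015 + N(-203, 518))/(18752 + (4867 + 121374)) = (-172015 - 190)/(18752 + (4867 + 121374)) = -172205/(18752 + 126241) = -172205/144993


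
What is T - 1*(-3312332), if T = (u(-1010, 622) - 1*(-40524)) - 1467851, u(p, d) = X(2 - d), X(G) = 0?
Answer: 1885005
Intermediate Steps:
u(p, d) = 0
T = -1427327 (T = (0 - 1*(-40524)) - 1467851 = (0 + 40524) - 1467851 = 40524 - 1467851 = -1427327)
T - 1*(-3312332) = -1427327 - 1*(-3312332) = -1427327 + 3312332 = 1885005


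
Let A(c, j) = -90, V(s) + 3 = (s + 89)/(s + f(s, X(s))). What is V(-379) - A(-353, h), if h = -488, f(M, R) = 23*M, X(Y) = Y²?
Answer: 395821/4548 ≈ 87.032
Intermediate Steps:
V(s) = -3 + (89 + s)/(24*s) (V(s) = -3 + (s + 89)/(s + 23*s) = -3 + (89 + s)/((24*s)) = -3 + (89 + s)*(1/(24*s)) = -3 + (89 + s)/(24*s))
V(-379) - A(-353, h) = (1/24)*(89 - 71*(-379))/(-379) - 1*(-90) = (1/24)*(-1/379)*(89 + 26909) + 90 = (1/24)*(-1/379)*26998 + 90 = -13499/4548 + 90 = 395821/4548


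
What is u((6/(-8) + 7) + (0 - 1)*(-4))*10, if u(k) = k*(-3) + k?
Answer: -205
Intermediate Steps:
u(k) = -2*k (u(k) = -3*k + k = -2*k)
u((6/(-8) + 7) + (0 - 1)*(-4))*10 = -2*((6/(-8) + 7) + (0 - 1)*(-4))*10 = -2*((6*(-⅛) + 7) - 1*(-4))*10 = -2*((-¾ + 7) + 4)*10 = -2*(25/4 + 4)*10 = -2*41/4*10 = -41/2*10 = -205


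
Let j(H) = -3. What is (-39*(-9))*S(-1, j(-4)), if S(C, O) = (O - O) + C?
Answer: -351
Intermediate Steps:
S(C, O) = C (S(C, O) = 0 + C = C)
(-39*(-9))*S(-1, j(-4)) = -39*(-9)*(-1) = 351*(-1) = -351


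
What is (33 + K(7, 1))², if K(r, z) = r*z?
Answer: 1600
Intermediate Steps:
(33 + K(7, 1))² = (33 + 7*1)² = (33 + 7)² = 40² = 1600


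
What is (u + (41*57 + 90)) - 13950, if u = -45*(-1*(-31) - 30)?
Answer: -11568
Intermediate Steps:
u = -45 (u = -45*(31 - 30) = -45*1 = -45)
(u + (41*57 + 90)) - 13950 = (-45 + (41*57 + 90)) - 13950 = (-45 + (2337 + 90)) - 13950 = (-45 + 2427) - 13950 = 2382 - 13950 = -11568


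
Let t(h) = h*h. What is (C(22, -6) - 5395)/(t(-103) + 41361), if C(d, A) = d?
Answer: -5373/51970 ≈ -0.10339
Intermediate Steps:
t(h) = h²
(C(22, -6) - 5395)/(t(-103) + 41361) = (22 - 5395)/((-103)² + 41361) = -5373/(10609 + 41361) = -5373/51970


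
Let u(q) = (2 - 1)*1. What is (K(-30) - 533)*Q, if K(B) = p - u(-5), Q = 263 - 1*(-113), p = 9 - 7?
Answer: -200032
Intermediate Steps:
u(q) = 1 (u(q) = 1*1 = 1)
p = 2
Q = 376 (Q = 263 + 113 = 376)
K(B) = 1 (K(B) = 2 - 1*1 = 2 - 1 = 1)
(K(-30) - 533)*Q = (1 - 533)*376 = -532*376 = -200032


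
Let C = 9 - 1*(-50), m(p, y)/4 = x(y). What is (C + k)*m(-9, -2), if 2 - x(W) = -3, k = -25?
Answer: 680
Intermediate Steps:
x(W) = 5 (x(W) = 2 - 1*(-3) = 2 + 3 = 5)
m(p, y) = 20 (m(p, y) = 4*5 = 20)
C = 59 (C = 9 + 50 = 59)
(C + k)*m(-9, -2) = (59 - 25)*20 = 34*20 = 680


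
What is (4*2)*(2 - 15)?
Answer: -104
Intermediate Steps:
(4*2)*(2 - 15) = 8*(-13) = -104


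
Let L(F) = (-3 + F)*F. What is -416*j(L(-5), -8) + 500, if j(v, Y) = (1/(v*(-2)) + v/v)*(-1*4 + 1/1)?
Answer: 8662/5 ≈ 1732.4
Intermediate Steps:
L(F) = F*(-3 + F)
j(v, Y) = -3 + 3/(2*v) (j(v, Y) = (1/(-2*v) + 1)*(-4 + 1) = (1*(-1/(2*v)) + 1)*(-3) = (-1/(2*v) + 1)*(-3) = (1 - 1/(2*v))*(-3) = -3 + 3/(2*v))
-416*j(L(-5), -8) + 500 = -416*(-3 + 3/(2*((-5*(-3 - 5))))) + 500 = -416*(-3 + 3/(2*((-5*(-8))))) + 500 = -416*(-3 + (3/2)/40) + 500 = -416*(-3 + (3/2)*(1/40)) + 500 = -416*(-3 + 3/80) + 500 = -416*(-237/80) + 500 = 6162/5 + 500 = 8662/5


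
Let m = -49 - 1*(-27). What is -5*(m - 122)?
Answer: 720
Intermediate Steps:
m = -22 (m = -49 + 27 = -22)
-5*(m - 122) = -5*(-22 - 122) = -5*(-144) = 720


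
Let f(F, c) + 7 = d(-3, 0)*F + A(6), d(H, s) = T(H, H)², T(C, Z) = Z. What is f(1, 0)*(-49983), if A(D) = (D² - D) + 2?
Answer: -1699422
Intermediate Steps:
A(D) = 2 + D² - D
d(H, s) = H²
f(F, c) = 25 + 9*F (f(F, c) = -7 + ((-3)²*F + (2 + 6² - 1*6)) = -7 + (9*F + (2 + 36 - 6)) = -7 + (9*F + 32) = -7 + (32 + 9*F) = 25 + 9*F)
f(1, 0)*(-49983) = (25 + 9*1)*(-49983) = (25 + 9)*(-49983) = 34*(-49983) = -1699422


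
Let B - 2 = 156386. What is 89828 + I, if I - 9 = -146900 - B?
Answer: -213451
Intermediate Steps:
B = 156388 (B = 2 + 156386 = 156388)
I = -303279 (I = 9 + (-146900 - 1*156388) = 9 + (-146900 - 156388) = 9 - 303288 = -303279)
89828 + I = 89828 - 303279 = -213451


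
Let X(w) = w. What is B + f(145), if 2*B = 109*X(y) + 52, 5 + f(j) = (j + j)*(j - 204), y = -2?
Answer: -17198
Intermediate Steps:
f(j) = -5 + 2*j*(-204 + j) (f(j) = -5 + (j + j)*(j - 204) = -5 + (2*j)*(-204 + j) = -5 + 2*j*(-204 + j))
B = -83 (B = (109*(-2) + 52)/2 = (-218 + 52)/2 = (½)*(-166) = -83)
B + f(145) = -83 + (-5 - 408*145 + 2*145²) = -83 + (-5 - 59160 + 2*21025) = -83 + (-5 - 59160 + 42050) = -83 - 17115 = -17198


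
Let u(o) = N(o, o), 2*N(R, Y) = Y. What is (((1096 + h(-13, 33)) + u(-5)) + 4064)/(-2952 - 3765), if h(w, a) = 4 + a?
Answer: -3463/4478 ≈ -0.77334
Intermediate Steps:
N(R, Y) = Y/2
u(o) = o/2
(((1096 + h(-13, 33)) + u(-5)) + 4064)/(-2952 - 3765) = (((1096 + (4 + 33)) + (1/2)*(-5)) + 4064)/(-2952 - 3765) = (((1096 + 37) - 5/2) + 4064)/(-6717) = ((1133 - 5/2) + 4064)*(-1/6717) = (2261/2 + 4064)*(-1/6717) = (10389/2)*(-1/6717) = -3463/4478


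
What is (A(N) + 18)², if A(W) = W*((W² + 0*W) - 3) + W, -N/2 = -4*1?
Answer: 264196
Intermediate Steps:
N = 8 (N = -(-8) = -2*(-4) = 8)
A(W) = W + W*(-3 + W²) (A(W) = W*((W² + 0) - 3) + W = W*(W² - 3) + W = W*(-3 + W²) + W = W + W*(-3 + W²))
(A(N) + 18)² = (8*(-2 + 8²) + 18)² = (8*(-2 + 64) + 18)² = (8*62 + 18)² = (496 + 18)² = 514² = 264196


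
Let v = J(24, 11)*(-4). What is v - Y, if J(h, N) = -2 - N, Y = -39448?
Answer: 39500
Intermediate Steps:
v = 52 (v = (-2 - 1*11)*(-4) = (-2 - 11)*(-4) = -13*(-4) = 52)
v - Y = 52 - 1*(-39448) = 52 + 39448 = 39500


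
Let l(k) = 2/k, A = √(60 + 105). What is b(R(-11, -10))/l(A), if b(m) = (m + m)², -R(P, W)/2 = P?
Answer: 968*√165 ≈ 12434.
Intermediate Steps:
R(P, W) = -2*P
b(m) = 4*m² (b(m) = (2*m)² = 4*m²)
A = √165 ≈ 12.845
b(R(-11, -10))/l(A) = (4*(-2*(-11))²)/((2/(√165))) = (4*22²)/((2*(√165/165))) = (4*484)/((2*√165/165)) = 1936*(√165/2) = 968*√165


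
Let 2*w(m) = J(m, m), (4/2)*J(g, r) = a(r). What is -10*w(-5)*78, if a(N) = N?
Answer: 975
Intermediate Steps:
J(g, r) = r/2
w(m) = m/4 (w(m) = (m/2)/2 = m/4)
-10*w(-5)*78 = -5*(-5)/2*78 = -10*(-5/4)*78 = (25/2)*78 = 975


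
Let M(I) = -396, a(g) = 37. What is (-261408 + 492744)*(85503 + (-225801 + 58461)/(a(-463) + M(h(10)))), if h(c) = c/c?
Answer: 7139703767112/359 ≈ 1.9888e+10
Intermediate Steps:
h(c) = 1
(-261408 + 492744)*(85503 + (-225801 + 58461)/(a(-463) + M(h(10)))) = (-261408 + 492744)*(85503 + (-225801 + 58461)/(37 - 396)) = 231336*(85503 - 167340/(-359)) = 231336*(85503 - 167340*(-1/359)) = 231336*(85503 + 167340/359) = 231336*(30862917/359) = 7139703767112/359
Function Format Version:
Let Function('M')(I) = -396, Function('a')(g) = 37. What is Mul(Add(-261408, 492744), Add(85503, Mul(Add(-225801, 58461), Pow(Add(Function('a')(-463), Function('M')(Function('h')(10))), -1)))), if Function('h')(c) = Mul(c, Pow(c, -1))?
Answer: Rational(7139703767112, 359) ≈ 1.9888e+10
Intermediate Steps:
Function('h')(c) = 1
Mul(Add(-261408, 492744), Add(85503, Mul(Add(-225801, 58461), Pow(Add(Function('a')(-463), Function('M')(Function('h')(10))), -1)))) = Mul(Add(-261408, 492744), Add(85503, Mul(Add(-225801, 58461), Pow(Add(37, -396), -1)))) = Mul(231336, Add(85503, Mul(-167340, Pow(-359, -1)))) = Mul(231336, Add(85503, Mul(-167340, Rational(-1, 359)))) = Mul(231336, Add(85503, Rational(167340, 359))) = Mul(231336, Rational(30862917, 359)) = Rational(7139703767112, 359)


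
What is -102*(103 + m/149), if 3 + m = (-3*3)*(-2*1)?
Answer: -1566924/149 ≈ -10516.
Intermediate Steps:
m = 15 (m = -3 + (-3*3)*(-2*1) = -3 - 9*(-2) = -3 + 18 = 15)
-102*(103 + m/149) = -102*(103 + 15/149) = -102*15362/149 = -1566924/149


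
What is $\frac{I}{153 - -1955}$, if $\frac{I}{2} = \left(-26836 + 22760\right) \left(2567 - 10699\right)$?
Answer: $\frac{16573016}{527} \approx 31448.0$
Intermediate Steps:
$I = 66292064$ ($I = 2 \left(-26836 + 22760\right) \left(2567 - 10699\right) = 2 \left(\left(-4076\right) \left(-8132\right)\right) = 2 \cdot 33146032 = 66292064$)
$\frac{I}{153 - -1955} = \frac{66292064}{153 - -1955} = \frac{66292064}{153 + 1955} = \frac{66292064}{2108} = 66292064 \cdot \frac{1}{2108} = \frac{16573016}{527}$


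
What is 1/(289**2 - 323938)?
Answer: -1/240417 ≈ -4.1594e-6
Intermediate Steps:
1/(289**2 - 323938) = 1/(83521 - 323938) = 1/(-240417) = -1/240417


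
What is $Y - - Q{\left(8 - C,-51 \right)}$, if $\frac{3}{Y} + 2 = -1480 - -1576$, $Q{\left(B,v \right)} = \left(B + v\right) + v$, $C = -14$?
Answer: $- \frac{7517}{94} \approx -79.968$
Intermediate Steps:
$Q{\left(B,v \right)} = B + 2 v$
$Y = \frac{3}{94}$ ($Y = \frac{3}{-2 - -96} = \frac{3}{-2 + \left(-1480 + 1576\right)} = \frac{3}{-2 + 96} = \frac{3}{94} \approx 0.031915$)
$Y - - Q{\left(8 - C,-51 \right)} = \frac{3}{94} - - (\left(8 - -14\right) + 2 \left(-51\right)) = \frac{3}{94} - - (\left(8 + 14\right) - 102) = \frac{3}{94} - - (22 - 102) = \frac{3}{94} - \left(-1\right) \left(-80\right) = \frac{3}{94} - 80 = - \frac{7517}{94}$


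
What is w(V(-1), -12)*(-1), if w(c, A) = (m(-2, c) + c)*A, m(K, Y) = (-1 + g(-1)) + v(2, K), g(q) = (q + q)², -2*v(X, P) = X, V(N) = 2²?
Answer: 72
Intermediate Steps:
V(N) = 4
v(X, P) = -X/2
g(q) = 4*q² (g(q) = (2*q)² = 4*q²)
m(K, Y) = 2 (m(K, Y) = (-1 + 4*(-1)²) - ½*2 = (-1 + 4*1) - 1 = (-1 + 4) - 1 = 3 - 1 = 2)
w(c, A) = A*(2 + c) (w(c, A) = (2 + c)*A = A*(2 + c))
w(V(-1), -12)*(-1) = -12*(2 + 4)*(-1) = -12*6*(-1) = -72*(-1) = 72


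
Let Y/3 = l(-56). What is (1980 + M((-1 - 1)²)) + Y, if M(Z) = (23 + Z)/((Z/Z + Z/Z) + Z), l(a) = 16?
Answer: 4065/2 ≈ 2032.5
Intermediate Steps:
Y = 48 (Y = 3*16 = 48)
M(Z) = (23 + Z)/(2 + Z) (M(Z) = (23 + Z)/((1 + 1) + Z) = (23 + Z)/(2 + Z))
(1980 + M((-1 - 1)²)) + Y = (1980 + (23 + (-1 - 1)²)/(2 + (-1 - 1)²)) + 48 = (1980 + (23 + (-2)²)/(2 + (-2)²)) + 48 = (1980 + (23 + 4)/(2 + 4)) + 48 = (1980 + 27/6) + 48 = (1980 + (⅙)*27) + 48 = (1980 + 9/2) + 48 = 3969/2 + 48 = 4065/2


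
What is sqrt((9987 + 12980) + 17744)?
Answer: sqrt(40711) ≈ 201.77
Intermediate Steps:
sqrt((9987 + 12980) + 17744) = sqrt(22967 + 17744) = sqrt(40711)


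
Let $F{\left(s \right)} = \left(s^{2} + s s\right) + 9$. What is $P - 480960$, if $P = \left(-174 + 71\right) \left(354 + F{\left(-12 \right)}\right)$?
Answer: $-548013$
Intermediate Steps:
$F{\left(s \right)} = 9 + 2 s^{2}$ ($F{\left(s \right)} = \left(s^{2} + s^{2}\right) + 9 = 2 s^{2} + 9 = 9 + 2 s^{2}$)
$P = -67053$ ($P = \left(-174 + 71\right) \left(354 + \left(9 + 2 \left(-12\right)^{2}\right)\right) = - 103 \left(354 + \left(9 + 2 \cdot 144\right)\right) = - 103 \left(354 + \left(9 + 288\right)\right) = - 103 \left(354 + 297\right) = \left(-103\right) 651 = -67053$)
$P - 480960 = -67053 - 480960 = -548013$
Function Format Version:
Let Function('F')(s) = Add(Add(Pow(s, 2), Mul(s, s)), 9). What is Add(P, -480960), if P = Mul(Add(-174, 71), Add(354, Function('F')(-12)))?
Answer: -548013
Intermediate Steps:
Function('F')(s) = Add(9, Mul(2, Pow(s, 2))) (Function('F')(s) = Add(Add(Pow(s, 2), Pow(s, 2)), 9) = Add(Mul(2, Pow(s, 2)), 9) = Add(9, Mul(2, Pow(s, 2))))
P = -67053 (P = Mul(Add(-174, 71), Add(354, Add(9, Mul(2, Pow(-12, 2))))) = Mul(-103, Add(354, Add(9, Mul(2, 144)))) = Mul(-103, Add(354, Add(9, 288))) = Mul(-103, Add(354, 297)) = Mul(-103, 651) = -67053)
Add(P, -480960) = Add(-67053, -480960) = -548013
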